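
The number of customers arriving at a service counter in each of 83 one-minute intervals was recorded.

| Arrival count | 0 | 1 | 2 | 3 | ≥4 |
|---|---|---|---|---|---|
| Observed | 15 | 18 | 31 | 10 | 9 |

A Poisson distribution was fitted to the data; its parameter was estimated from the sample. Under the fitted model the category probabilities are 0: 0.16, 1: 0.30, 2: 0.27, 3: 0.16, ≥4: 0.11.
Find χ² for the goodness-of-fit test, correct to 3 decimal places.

Expected counts E_i = n·p_i: 83×0.16 = 13.28, 83×0.30 = 24.9, 83×0.27 = 22.41, 83×0.16 = 13.28, 83×0.11 = 9.13.
0: (15 − 13.28)²/13.28 = 2.9584/13.28 = 0.2228
1: (18 − 24.9)²/24.9 = 47.61/24.9 = 1.9120
2: (31 − 22.41)²/22.41 = 73.7881/22.41 = 3.2926
3: (10 − 13.28)²/13.28 = 10.7584/13.28 = 0.8101
≥4: (9 − 9.13)²/9.13 = 0.0169/9.13 = 0.0019
Sum = 6.239

6.239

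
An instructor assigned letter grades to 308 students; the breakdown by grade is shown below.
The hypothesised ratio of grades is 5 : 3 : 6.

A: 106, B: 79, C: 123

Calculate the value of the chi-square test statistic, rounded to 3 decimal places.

Ratio total = 14. Expected counts: 308×5/14 = 110, 308×3/14 = 66, 308×6/14 = 132.
cat         O        E   (O−E)²/E
A         106      110     0.1455
B          79       66     2.5606
C         123      132     0.6136
Sum = 3.320

3.320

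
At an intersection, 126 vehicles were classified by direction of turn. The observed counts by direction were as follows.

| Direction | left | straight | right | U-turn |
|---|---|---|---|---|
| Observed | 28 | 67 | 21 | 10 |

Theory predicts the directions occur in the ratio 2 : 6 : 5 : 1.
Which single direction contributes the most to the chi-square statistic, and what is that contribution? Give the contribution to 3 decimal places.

right, 12.800

Ratio total = 14. Expected counts: 126×2/14 = 18, 126×6/14 = 54, 126×5/14 = 45, 126×1/14 = 9.
left: (28 − 18)²/18 = 100/18 = 5.5556
straight: (67 − 54)²/54 = 169/54 = 3.1296
right: (21 − 45)²/45 = 576/45 = 12.8000
U-turn: (10 − 9)²/9 = 1/9 = 0.1111
The largest term is for right: 12.800.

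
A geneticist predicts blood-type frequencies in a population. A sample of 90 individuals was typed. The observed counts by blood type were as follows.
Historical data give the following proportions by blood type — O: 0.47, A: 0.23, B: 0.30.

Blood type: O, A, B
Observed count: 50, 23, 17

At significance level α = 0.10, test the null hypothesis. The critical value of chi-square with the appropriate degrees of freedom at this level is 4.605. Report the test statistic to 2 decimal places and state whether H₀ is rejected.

Expected counts E_i = n·p_i: 90×0.47 = 42.3, 90×0.23 = 20.7, 90×0.30 = 27.
O: (50 − 42.3)²/42.3 = 59.29/42.3 = 1.402
A: (23 − 20.7)²/20.7 = 5.29/20.7 = 0.256
B: (17 − 27)²/27 = 100/27 = 3.704
Sum = 5.36
df = 2. Since 5.36 > 4.605, we reject H₀.

5.36; reject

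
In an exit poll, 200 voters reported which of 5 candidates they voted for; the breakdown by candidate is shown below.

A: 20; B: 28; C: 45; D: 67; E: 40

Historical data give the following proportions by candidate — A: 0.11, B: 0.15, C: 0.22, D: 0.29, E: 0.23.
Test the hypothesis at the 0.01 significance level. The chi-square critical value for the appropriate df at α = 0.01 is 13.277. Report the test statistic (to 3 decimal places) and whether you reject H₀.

Expected counts E_i = n·p_i: 200×0.11 = 22, 200×0.15 = 30, 200×0.22 = 44, 200×0.29 = 58, 200×0.23 = 46.
χ² = (20−22)²/22 + (28−30)²/30 + (45−44)²/44 + (67−58)²/58 + (40−46)²/46
   = 0.1818 + 0.1333 + 0.0227 + 1.3966 + 0.7826
Sum = 2.517
df = 4. Since 2.517 < 13.277, we do not reject H₀.

2.517; do not reject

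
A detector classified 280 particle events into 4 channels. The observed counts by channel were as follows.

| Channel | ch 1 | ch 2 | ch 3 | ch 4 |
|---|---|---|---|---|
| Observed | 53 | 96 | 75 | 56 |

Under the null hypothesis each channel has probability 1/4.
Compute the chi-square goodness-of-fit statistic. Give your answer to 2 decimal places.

Under H₀ each category has probability 1/4, so each expected count is 280/4 = 70.
cat         O        E   (O−E)²/E
ch 1       53       70      4.129
ch 2       96       70      9.657
ch 3       75       70      0.357
ch 4       56       70      2.800
Sum = 16.94

16.94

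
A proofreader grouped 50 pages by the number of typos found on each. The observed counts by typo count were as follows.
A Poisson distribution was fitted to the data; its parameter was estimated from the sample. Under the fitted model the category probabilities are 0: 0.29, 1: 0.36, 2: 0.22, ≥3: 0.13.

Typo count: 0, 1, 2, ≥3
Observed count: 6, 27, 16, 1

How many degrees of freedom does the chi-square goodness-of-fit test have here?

There are k = 4 categories and 1 parameter estimated from the data, so df = 4 − 1 − 1 = 2.

2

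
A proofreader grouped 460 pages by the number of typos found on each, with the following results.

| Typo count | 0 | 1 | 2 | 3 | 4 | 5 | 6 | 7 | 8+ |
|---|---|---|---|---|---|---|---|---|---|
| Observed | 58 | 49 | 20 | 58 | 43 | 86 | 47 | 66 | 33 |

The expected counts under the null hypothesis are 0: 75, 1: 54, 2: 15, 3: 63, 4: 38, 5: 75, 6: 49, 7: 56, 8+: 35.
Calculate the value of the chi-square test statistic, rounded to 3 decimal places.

10.633

χ² = (58−75)²/75 + (49−54)²/54 + (20−15)²/15 + (58−63)²/63 + (43−38)²/38 + (86−75)²/75 + (47−49)²/49 + (66−56)²/56 + (33−35)²/35
   = 3.8533 + 0.4630 + 1.6667 + 0.3968 + 0.6579 + 1.6133 + 0.0816 + 1.7857 + 0.1143
Sum = 10.633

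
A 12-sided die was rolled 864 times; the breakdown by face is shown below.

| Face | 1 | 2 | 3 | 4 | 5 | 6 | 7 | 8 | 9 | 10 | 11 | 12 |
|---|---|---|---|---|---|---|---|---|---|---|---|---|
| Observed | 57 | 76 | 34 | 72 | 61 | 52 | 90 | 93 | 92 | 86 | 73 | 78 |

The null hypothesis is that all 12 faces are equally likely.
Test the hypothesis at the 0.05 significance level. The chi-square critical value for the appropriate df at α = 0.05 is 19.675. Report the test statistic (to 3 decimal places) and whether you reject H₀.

Expected count for each of the 12 categories: 864/12 = 72.
χ² = (57−72)²/72 + (76−72)²/72 + (34−72)²/72 + (72−72)²/72 + (61−72)²/72 + (52−72)²/72 + (90−72)²/72 + (93−72)²/72 + (92−72)²/72 + (86−72)²/72 + (73−72)²/72 + (78−72)²/72
   = 3.1250 + 0.2222 + 20.0556 + 0.0000 + 1.6806 + 5.5556 + 4.5000 + 6.1250 + 5.5556 + 2.7222 + 0.0139 + 0.5000
Sum = 50.056
df = 11. Since 50.056 > 19.675, we reject H₀.

50.056; reject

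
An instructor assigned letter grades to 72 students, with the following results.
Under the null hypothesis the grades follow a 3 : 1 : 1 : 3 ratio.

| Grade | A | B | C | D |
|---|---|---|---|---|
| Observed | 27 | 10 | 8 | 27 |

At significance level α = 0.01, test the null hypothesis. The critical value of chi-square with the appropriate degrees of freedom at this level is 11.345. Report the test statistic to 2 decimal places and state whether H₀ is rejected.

Ratio total = 8. Expected counts: 72×3/8 = 27, 72×1/8 = 9, 72×1/8 = 9, 72×3/8 = 27.
A: (27 − 27)²/27 = 0/27 = 0.000
B: (10 − 9)²/9 = 1/9 = 0.111
C: (8 − 9)²/9 = 1/9 = 0.111
D: (27 − 27)²/27 = 0/27 = 0.000
Sum = 0.22
df = 3. Since 0.22 < 11.345, we do not reject H₀.

0.22; do not reject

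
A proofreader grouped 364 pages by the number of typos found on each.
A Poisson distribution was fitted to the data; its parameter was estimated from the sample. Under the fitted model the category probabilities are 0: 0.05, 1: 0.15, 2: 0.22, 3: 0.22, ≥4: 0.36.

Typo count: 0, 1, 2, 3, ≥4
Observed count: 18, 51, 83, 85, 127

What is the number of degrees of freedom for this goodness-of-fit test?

3

There are k = 5 categories and 1 parameter estimated from the data, so df = 5 − 1 − 1 = 3.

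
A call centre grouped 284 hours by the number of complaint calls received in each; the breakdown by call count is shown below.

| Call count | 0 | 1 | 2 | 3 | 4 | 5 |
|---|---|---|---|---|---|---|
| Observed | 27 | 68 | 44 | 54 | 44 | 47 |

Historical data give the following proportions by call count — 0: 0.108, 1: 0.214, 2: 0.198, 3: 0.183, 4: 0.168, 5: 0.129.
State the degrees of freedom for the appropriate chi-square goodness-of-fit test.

5

There are k = 6 categories and no parameters were estimated from the data, so df = 6 − 1 = 5.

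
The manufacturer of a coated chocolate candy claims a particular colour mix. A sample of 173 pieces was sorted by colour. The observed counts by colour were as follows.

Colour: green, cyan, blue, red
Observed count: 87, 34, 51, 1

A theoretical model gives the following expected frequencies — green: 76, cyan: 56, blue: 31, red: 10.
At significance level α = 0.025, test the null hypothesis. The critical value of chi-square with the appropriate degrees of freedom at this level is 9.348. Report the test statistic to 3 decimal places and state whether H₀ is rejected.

31.238; reject

cat         O        E   (O−E)²/E
green      87       76     1.5921
cyan       34       56     8.6429
blue       51       31    12.9032
red         1       10     8.1000
Sum = 31.238
df = 3. Since 31.238 > 9.348, we reject H₀.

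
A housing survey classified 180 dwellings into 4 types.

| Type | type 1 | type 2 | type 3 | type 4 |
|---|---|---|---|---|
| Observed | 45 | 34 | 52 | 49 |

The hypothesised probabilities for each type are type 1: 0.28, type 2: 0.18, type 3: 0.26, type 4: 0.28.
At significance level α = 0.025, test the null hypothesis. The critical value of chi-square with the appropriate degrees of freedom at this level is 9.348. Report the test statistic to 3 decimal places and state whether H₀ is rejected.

1.274; do not reject

Expected counts E_i = n·p_i: 180×0.28 = 50.4, 180×0.18 = 32.4, 180×0.26 = 46.8, 180×0.28 = 50.4.
χ² = (45−50.4)²/50.4 + (34−32.4)²/32.4 + (52−46.8)²/46.8 + (49−50.4)²/50.4
   = 0.5786 + 0.0790 + 0.5778 + 0.0389
Sum = 1.274
df = 3. Since 1.274 < 9.348, we do not reject H₀.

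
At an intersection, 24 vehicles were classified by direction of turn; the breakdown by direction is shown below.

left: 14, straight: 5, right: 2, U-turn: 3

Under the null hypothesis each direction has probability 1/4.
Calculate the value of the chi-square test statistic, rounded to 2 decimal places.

15.00

Expected count for each of the 4 categories: 24/4 = 6.
cat           O        E   (O−E)²/E
left         14        6     10.667
straight      5        6      0.167
right         2        6      2.667
U-turn        3        6      1.500
Sum = 15.00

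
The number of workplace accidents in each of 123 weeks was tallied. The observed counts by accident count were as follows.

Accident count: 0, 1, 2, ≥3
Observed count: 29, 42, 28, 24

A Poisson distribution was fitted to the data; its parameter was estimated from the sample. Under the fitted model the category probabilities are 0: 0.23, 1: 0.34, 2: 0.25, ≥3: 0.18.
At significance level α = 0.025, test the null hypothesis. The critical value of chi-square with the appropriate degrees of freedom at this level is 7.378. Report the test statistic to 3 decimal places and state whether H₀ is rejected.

Expected counts E_i = n·p_i: 123×0.23 = 28.29, 123×0.34 = 41.82, 123×0.25 = 30.75, 123×0.18 = 22.14.
0: (29 − 28.29)²/28.29 = 0.5041/28.29 = 0.0178
1: (42 − 41.82)²/41.82 = 0.0324/41.82 = 0.0008
2: (28 − 30.75)²/30.75 = 7.5625/30.75 = 0.2459
≥3: (24 − 22.14)²/22.14 = 3.4596/22.14 = 0.1563
Sum = 0.421
df = 2. Since 0.421 < 7.378, we do not reject H₀.

0.421; do not reject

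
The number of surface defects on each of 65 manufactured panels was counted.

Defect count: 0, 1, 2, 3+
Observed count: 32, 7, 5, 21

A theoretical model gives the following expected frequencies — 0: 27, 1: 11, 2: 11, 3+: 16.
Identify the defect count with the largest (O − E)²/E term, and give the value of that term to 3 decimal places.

χ² = (32−27)²/27 + (7−11)²/11 + (5−11)²/11 + (21−16)²/16
   = 0.9259 + 1.4545 + 3.2727 + 1.5625
The largest term is for 2: 3.273.

2, 3.273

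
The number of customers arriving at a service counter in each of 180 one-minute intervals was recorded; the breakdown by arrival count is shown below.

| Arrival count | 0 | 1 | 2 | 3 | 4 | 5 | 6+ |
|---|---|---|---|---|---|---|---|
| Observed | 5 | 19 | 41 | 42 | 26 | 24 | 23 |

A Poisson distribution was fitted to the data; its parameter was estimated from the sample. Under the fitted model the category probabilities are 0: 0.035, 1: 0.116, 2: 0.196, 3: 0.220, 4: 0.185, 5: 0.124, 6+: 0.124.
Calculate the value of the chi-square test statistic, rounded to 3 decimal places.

Expected counts E_i = n·p_i: 180×0.035 = 6.3, 180×0.116 = 20.88, 180×0.196 = 35.28, 180×0.220 = 39.6, 180×0.185 = 33.3, 180×0.124 = 22.32, 180×0.124 = 22.32.
0: (5 − 6.3)²/6.3 = 1.69/6.3 = 0.2683
1: (19 − 20.88)²/20.88 = 3.5344/20.88 = 0.1693
2: (41 − 35.28)²/35.28 = 32.7184/35.28 = 0.9274
3: (42 − 39.6)²/39.6 = 5.76/39.6 = 0.1455
4: (26 − 33.3)²/33.3 = 53.29/33.3 = 1.6003
5: (24 − 22.32)²/22.32 = 2.8224/22.32 = 0.1265
6+: (23 − 22.32)²/22.32 = 0.4624/22.32 = 0.0207
Sum = 3.258

3.258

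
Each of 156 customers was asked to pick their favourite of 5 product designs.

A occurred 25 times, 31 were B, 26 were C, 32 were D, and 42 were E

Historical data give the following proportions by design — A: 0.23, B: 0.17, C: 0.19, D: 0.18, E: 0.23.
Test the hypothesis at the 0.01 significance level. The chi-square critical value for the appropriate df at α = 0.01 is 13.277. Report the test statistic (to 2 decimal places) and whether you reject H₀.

Expected counts E_i = n·p_i: 156×0.23 = 35.88, 156×0.17 = 26.52, 156×0.19 = 29.64, 156×0.18 = 28.08, 156×0.23 = 35.88.
cat         O        E   (O−E)²/E
A          25    35.88      3.299
B          31    26.52      0.757
C          26    29.64      0.447
D          32    28.08      0.547
E          42    35.88      1.044
Sum = 6.09
df = 4. Since 6.09 < 13.277, we do not reject H₀.

6.09; do not reject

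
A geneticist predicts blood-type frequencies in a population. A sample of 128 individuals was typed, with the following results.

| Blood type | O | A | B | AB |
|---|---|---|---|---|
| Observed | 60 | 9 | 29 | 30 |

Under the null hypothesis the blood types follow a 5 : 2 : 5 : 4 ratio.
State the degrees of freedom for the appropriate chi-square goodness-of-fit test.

There are k = 4 categories and no parameters were estimated from the data, so df = 4 − 1 = 3.

3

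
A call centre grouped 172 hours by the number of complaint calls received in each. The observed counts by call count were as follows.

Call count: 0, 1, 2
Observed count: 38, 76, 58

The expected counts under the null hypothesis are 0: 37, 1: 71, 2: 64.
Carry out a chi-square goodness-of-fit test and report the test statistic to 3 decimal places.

0.942

cat         O        E   (O−E)²/E
0          38       37     0.0270
1          76       71     0.3521
2          58       64     0.5625
Sum = 0.942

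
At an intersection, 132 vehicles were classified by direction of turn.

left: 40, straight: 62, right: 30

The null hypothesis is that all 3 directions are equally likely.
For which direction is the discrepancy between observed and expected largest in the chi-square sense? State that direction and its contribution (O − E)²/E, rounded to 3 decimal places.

straight, 7.364

Expected count for each of the 3 categories: 132/3 = 44.
cat           O        E   (O−E)²/E
left         40       44     0.3636
straight     62       44     7.3636
right        30       44     4.4545
The largest term is for straight: 7.364.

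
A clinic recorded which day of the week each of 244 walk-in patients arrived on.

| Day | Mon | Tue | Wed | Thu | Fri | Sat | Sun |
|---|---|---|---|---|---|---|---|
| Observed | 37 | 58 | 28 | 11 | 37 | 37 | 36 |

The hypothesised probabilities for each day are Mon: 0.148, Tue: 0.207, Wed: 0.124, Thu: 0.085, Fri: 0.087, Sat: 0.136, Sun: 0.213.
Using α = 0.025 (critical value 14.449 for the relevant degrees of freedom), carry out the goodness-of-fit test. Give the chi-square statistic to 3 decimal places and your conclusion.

22.941; reject

Expected counts E_i = n·p_i: 244×0.148 = 36.112, 244×0.207 = 50.508, 244×0.124 = 30.256, 244×0.085 = 20.74, 244×0.087 = 21.228, 244×0.136 = 33.184, 244×0.213 = 51.972.
Mon: (37 − 36.112)²/36.112 = 0.788544/36.112 = 0.0218
Tue: (58 − 50.508)²/50.508 = 56.130064/50.508 = 1.1113
Wed: (28 − 30.256)²/30.256 = 5.089536/30.256 = 0.1682
Thu: (11 − 20.74)²/20.74 = 94.8676/20.74 = 4.5741
Fri: (37 − 21.228)²/21.228 = 248.755984/21.228 = 11.7183
Sat: (37 − 33.184)²/33.184 = 14.561856/33.184 = 0.4388
Sun: (36 − 51.972)²/51.972 = 255.104784/51.972 = 4.9085
Sum = 22.941
df = 6. Since 22.941 > 14.449, we reject H₀.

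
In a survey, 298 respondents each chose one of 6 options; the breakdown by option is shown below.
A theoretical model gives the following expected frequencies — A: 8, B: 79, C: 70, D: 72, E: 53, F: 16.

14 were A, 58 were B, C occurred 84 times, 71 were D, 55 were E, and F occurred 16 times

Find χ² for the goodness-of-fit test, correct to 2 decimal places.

cat         O        E   (O−E)²/E
A          14        8      4.500
B          58       79      5.582
C          84       70      2.800
D          71       72      0.014
E          55       53      0.075
F          16       16      0.000
Sum = 12.97

12.97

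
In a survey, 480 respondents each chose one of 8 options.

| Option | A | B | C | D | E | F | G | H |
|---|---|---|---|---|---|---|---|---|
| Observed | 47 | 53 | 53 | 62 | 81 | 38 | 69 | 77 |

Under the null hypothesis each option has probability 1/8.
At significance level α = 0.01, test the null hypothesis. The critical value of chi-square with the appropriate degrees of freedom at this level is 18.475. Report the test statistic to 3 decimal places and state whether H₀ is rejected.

26.100; reject

Under H₀ each category has probability 1/8, so each expected count is 480/8 = 60.
cat         O        E   (O−E)²/E
A          47       60     2.8167
B          53       60     0.8167
C          53       60     0.8167
D          62       60     0.0667
E          81       60     7.3500
F          38       60     8.0667
G          69       60     1.3500
H          77       60     4.8167
Sum = 26.100
df = 7. Since 26.100 > 18.475, we reject H₀.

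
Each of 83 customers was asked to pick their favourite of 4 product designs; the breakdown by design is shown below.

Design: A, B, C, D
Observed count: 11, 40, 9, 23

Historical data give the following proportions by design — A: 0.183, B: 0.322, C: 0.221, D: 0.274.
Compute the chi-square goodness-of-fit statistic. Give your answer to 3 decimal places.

Expected counts E_i = n·p_i: 83×0.183 = 15.189, 83×0.322 = 26.726, 83×0.221 = 18.343, 83×0.274 = 22.742.
cat         O        E   (O−E)²/E
A          11   15.189     1.1553
B          40   26.726     6.5928
C           9   18.343     4.7589
D          23   22.742     0.0029
Sum = 12.510

12.510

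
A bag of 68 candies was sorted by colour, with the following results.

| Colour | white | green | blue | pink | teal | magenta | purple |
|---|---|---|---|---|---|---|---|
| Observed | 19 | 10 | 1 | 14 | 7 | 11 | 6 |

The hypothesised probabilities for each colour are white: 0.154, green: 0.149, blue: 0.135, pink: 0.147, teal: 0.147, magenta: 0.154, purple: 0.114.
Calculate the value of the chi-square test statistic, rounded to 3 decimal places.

17.160

Expected counts E_i = n·p_i: 68×0.154 = 10.472, 68×0.149 = 10.132, 68×0.135 = 9.18, 68×0.147 = 9.996, 68×0.147 = 9.996, 68×0.154 = 10.472, 68×0.114 = 7.752.
cat          O        E   (O−E)²/E
white       19   10.472     6.9449
green       10   10.132     0.0017
blue         1     9.18     7.2889
pink        14    9.996     1.6038
teal         7    9.996     0.8980
magenta     11   10.472     0.0266
purple       6    7.752     0.3960
Sum = 17.160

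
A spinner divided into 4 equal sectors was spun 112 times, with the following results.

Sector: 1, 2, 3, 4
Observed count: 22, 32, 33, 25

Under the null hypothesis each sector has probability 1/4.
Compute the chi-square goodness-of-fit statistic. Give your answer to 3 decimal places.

Expected count for each of the 4 categories: 112/4 = 28.
1: (22 − 28)²/28 = 36/28 = 1.2857
2: (32 − 28)²/28 = 16/28 = 0.5714
3: (33 − 28)²/28 = 25/28 = 0.8929
4: (25 − 28)²/28 = 9/28 = 0.3214
Sum = 3.071

3.071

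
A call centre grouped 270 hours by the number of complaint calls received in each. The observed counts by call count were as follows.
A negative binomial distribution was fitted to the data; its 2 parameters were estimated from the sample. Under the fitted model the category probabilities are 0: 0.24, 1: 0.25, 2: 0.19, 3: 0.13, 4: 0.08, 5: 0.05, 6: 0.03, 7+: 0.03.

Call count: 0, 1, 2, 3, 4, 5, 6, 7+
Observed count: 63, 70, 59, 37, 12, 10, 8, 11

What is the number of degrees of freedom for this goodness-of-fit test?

5

There are k = 8 categories and 2 parameters estimated from the data, so df = 8 − 1 − 2 = 5.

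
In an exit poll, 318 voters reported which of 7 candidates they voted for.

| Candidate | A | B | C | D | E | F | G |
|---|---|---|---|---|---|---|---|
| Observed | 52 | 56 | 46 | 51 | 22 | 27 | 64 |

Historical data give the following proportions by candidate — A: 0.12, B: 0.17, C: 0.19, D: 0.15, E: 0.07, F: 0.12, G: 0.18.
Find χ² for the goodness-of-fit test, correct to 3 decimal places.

Expected counts E_i = n·p_i: 318×0.12 = 38.16, 318×0.17 = 54.06, 318×0.19 = 60.42, 318×0.15 = 47.7, 318×0.07 = 22.26, 318×0.12 = 38.16, 318×0.18 = 57.24.
A: (52 − 38.16)²/38.16 = 191.5456/38.16 = 5.0195
B: (56 − 54.06)²/54.06 = 3.7636/54.06 = 0.0696
C: (46 − 60.42)²/60.42 = 207.9364/60.42 = 3.4415
D: (51 − 47.7)²/47.7 = 10.89/47.7 = 0.2283
E: (22 − 22.26)²/22.26 = 0.0676/22.26 = 0.0030
F: (27 − 38.16)²/38.16 = 124.5456/38.16 = 3.2638
G: (64 − 57.24)²/57.24 = 45.6976/57.24 = 0.7984
Sum = 12.824

12.824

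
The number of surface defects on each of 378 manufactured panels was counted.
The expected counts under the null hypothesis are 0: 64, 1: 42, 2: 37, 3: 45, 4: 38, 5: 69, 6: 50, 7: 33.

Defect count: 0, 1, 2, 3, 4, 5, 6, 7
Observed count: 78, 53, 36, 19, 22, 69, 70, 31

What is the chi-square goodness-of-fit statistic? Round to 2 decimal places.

χ² = (78−64)²/64 + (53−42)²/42 + (36−37)²/37 + (19−45)²/45 + (22−38)²/38 + (69−69)²/69 + (70−50)²/50 + (31−33)²/33
   = 3.063 + 2.881 + 0.027 + 15.022 + 6.737 + 0.000 + 8.000 + 0.121
Sum = 35.85

35.85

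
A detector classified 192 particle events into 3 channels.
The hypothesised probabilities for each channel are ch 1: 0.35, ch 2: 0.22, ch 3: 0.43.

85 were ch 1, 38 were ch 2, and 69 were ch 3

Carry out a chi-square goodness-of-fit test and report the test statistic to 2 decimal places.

Expected counts E_i = n·p_i: 192×0.35 = 67.2, 192×0.22 = 42.24, 192×0.43 = 82.56.
cat         O        E   (O−E)²/E
ch 1       85     67.2      4.715
ch 2       38    42.24      0.426
ch 3       69    82.56      2.227
Sum = 7.37

7.37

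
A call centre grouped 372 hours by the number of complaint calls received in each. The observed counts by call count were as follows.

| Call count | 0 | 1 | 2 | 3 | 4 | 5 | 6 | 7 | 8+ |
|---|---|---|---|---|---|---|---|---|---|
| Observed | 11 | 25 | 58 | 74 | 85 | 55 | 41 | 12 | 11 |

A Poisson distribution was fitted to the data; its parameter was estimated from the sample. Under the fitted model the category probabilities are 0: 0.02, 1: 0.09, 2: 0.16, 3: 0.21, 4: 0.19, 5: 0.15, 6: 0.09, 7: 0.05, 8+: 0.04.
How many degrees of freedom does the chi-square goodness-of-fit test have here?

7

There are k = 9 categories and 1 parameter estimated from the data, so df = 9 − 1 − 1 = 7.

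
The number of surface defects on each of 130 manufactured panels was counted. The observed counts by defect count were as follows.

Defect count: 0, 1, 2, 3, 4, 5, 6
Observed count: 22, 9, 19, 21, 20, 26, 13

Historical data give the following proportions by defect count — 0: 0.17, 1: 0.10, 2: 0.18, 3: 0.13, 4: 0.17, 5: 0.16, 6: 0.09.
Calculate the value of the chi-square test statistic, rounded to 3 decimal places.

Expected counts E_i = n·p_i: 130×0.17 = 22.1, 130×0.10 = 13, 130×0.18 = 23.4, 130×0.13 = 16.9, 130×0.17 = 22.1, 130×0.16 = 20.8, 130×0.09 = 11.7.
χ² = (22−22.1)²/22.1 + (9−13)²/13 + (19−23.4)²/23.4 + (21−16.9)²/16.9 + (20−22.1)²/22.1 + (26−20.8)²/20.8 + (13−11.7)²/11.7
   = 0.0005 + 1.2308 + 0.8274 + 0.9947 + 0.1995 + 1.3000 + 0.1444
Sum = 4.697

4.697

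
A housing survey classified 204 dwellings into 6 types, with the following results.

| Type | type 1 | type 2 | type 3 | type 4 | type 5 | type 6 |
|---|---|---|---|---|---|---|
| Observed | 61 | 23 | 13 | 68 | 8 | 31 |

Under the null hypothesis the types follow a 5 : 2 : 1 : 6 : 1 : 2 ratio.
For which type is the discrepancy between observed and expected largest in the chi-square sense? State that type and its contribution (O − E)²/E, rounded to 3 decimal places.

Ratio total = 17. Expected counts: 204×5/17 = 60, 204×2/17 = 24, 204×1/17 = 12, 204×6/17 = 72, 204×1/17 = 12, 204×2/17 = 24.
type 1: (61 − 60)²/60 = 1/60 = 0.0167
type 2: (23 − 24)²/24 = 1/24 = 0.0417
type 3: (13 − 12)²/12 = 1/12 = 0.0833
type 4: (68 − 72)²/72 = 16/72 = 0.2222
type 5: (8 − 12)²/12 = 16/12 = 1.3333
type 6: (31 − 24)²/24 = 49/24 = 2.0417
The largest term is for type 6: 2.042.

type 6, 2.042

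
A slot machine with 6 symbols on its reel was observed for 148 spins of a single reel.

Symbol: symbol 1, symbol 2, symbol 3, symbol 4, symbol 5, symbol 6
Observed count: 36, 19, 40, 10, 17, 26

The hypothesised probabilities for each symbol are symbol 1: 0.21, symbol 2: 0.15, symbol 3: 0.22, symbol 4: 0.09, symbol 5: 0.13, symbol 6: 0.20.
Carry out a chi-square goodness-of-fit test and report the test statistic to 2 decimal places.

Expected counts E_i = n·p_i: 148×0.21 = 31.08, 148×0.15 = 22.2, 148×0.22 = 32.56, 148×0.09 = 13.32, 148×0.13 = 19.24, 148×0.20 = 29.6.
cat           O        E   (O−E)²/E
symbol 1     36    31.08      0.779
symbol 2     19     22.2      0.461
symbol 3     40    32.56      1.700
symbol 4     10    13.32      0.828
symbol 5     17    19.24      0.261
symbol 6     26     29.6      0.438
Sum = 4.47

4.47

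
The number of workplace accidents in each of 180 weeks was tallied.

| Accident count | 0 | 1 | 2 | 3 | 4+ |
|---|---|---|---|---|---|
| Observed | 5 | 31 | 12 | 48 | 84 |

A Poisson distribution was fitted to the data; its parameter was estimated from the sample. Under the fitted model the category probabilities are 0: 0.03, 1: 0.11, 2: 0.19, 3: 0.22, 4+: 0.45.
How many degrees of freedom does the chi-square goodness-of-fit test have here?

3

There are k = 5 categories and 1 parameter estimated from the data, so df = 5 − 1 − 1 = 3.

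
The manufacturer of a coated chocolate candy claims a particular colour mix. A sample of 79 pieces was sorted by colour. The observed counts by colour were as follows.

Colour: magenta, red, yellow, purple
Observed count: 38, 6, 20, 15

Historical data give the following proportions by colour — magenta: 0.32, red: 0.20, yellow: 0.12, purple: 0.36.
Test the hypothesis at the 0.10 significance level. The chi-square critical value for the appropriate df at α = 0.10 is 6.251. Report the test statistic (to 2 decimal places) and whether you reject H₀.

Expected counts E_i = n·p_i: 79×0.32 = 25.28, 79×0.20 = 15.8, 79×0.12 = 9.48, 79×0.36 = 28.44.
cat          O        E   (O−E)²/E
magenta     38    25.28      6.400
red          6     15.8      6.078
yellow      20     9.48     11.674
purple      15    28.44      6.351
Sum = 30.50
df = 3. Since 30.50 > 6.251, we reject H₀.

30.50; reject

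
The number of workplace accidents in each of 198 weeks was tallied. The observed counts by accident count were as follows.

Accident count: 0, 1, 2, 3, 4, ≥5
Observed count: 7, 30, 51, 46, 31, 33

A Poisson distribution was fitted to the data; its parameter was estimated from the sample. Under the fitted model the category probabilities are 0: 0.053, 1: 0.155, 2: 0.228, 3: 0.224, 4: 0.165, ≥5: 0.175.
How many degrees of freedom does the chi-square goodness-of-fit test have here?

4

There are k = 6 categories and 1 parameter estimated from the data, so df = 6 − 1 − 1 = 4.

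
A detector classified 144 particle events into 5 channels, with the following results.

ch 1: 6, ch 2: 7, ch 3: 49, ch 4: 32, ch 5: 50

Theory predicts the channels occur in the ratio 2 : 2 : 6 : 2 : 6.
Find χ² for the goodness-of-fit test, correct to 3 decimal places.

27.417

Ratio total = 18. Expected counts: 144×2/18 = 16, 144×2/18 = 16, 144×6/18 = 48, 144×2/18 = 16, 144×6/18 = 48.
χ² = (6−16)²/16 + (7−16)²/16 + (49−48)²/48 + (32−16)²/16 + (50−48)²/48
   = 6.2500 + 5.0625 + 0.0208 + 16.0000 + 0.0833
Sum = 27.417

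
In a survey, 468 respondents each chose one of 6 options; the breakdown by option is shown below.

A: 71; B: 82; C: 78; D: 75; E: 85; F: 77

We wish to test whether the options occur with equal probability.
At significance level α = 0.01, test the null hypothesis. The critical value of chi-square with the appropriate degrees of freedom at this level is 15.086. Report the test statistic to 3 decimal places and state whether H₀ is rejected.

Expected count for each of the 6 categories: 468/6 = 78.
χ² = (71−78)²/78 + (82−78)²/78 + (78−78)²/78 + (75−78)²/78 + (85−78)²/78 + (77−78)²/78
   = 0.6282 + 0.2051 + 0.0000 + 0.1154 + 0.6282 + 0.0128
Sum = 1.590
df = 5. Since 1.590 < 15.086, we do not reject H₀.

1.590; do not reject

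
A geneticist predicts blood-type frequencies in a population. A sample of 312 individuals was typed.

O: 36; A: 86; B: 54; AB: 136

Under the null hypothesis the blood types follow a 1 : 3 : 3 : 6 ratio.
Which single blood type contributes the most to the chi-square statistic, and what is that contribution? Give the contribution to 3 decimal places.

Ratio total = 13. Expected counts: 312×1/13 = 24, 312×3/13 = 72, 312×3/13 = 72, 312×6/13 = 144.
O: (36 − 24)²/24 = 144/24 = 6.0000
A: (86 − 72)²/72 = 196/72 = 2.7222
B: (54 − 72)²/72 = 324/72 = 4.5000
AB: (136 − 144)²/144 = 64/144 = 0.4444
The largest term is for O: 6.000.

O, 6.000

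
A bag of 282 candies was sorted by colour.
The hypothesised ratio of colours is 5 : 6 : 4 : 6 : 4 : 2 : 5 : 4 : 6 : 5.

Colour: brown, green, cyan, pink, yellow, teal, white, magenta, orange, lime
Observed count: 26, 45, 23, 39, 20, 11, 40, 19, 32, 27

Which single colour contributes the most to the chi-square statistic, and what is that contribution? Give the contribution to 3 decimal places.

white, 3.333

Ratio total = 47. Expected counts: 282×5/47 = 30, 282×6/47 = 36, 282×4/47 = 24, 282×6/47 = 36, 282×4/47 = 24, 282×2/47 = 12, 282×5/47 = 30, 282×4/47 = 24, 282×6/47 = 36, 282×5/47 = 30.
brown: (26 − 30)²/30 = 16/30 = 0.5333
green: (45 − 36)²/36 = 81/36 = 2.2500
cyan: (23 − 24)²/24 = 1/24 = 0.0417
pink: (39 − 36)²/36 = 9/36 = 0.2500
yellow: (20 − 24)²/24 = 16/24 = 0.6667
teal: (11 − 12)²/12 = 1/12 = 0.0833
white: (40 − 30)²/30 = 100/30 = 3.3333
magenta: (19 − 24)²/24 = 25/24 = 1.0417
orange: (32 − 36)²/36 = 16/36 = 0.4444
lime: (27 − 30)²/30 = 9/30 = 0.3000
The largest term is for white: 3.333.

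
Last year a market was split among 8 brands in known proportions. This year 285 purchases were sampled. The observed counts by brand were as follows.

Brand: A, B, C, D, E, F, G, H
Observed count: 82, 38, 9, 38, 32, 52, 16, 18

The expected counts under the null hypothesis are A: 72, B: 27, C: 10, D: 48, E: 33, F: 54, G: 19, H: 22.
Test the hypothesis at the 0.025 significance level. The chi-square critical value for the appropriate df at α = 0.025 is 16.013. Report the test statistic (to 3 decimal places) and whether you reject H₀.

cat         O        E   (O−E)²/E
A          82       72     1.3889
B          38       27     4.4815
C           9       10     0.1000
D          38       48     2.0833
E          32       33     0.0303
F          52       54     0.0741
G          16       19     0.4737
H          18       22     0.7273
Sum = 9.359
df = 7. Since 9.359 < 16.013, we do not reject H₀.

9.359; do not reject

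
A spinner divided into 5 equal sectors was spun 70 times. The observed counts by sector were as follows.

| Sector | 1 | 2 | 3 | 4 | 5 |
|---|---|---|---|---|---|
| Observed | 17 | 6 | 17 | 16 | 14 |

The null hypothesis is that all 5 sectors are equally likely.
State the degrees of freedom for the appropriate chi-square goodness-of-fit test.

4

There are k = 5 categories and no parameters were estimated from the data, so df = 5 − 1 = 4.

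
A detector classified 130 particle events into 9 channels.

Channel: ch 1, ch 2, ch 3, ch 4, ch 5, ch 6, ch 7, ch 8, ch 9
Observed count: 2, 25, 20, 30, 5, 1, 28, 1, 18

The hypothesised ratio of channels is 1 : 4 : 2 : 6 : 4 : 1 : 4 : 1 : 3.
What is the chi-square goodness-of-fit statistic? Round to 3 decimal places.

Ratio total = 26. Expected counts: 130×1/26 = 5, 130×4/26 = 20, 130×2/26 = 10, 130×6/26 = 30, 130×4/26 = 20, 130×1/26 = 5, 130×4/26 = 20, 130×1/26 = 5, 130×3/26 = 15.
χ² = (2−5)²/5 + (25−20)²/20 + (20−10)²/10 + (30−30)²/30 + (5−20)²/20 + (1−5)²/5 + (28−20)²/20 + (1−5)²/5 + (18−15)²/15
   = 1.8000 + 1.2500 + 10.0000 + 0.0000 + 11.2500 + 3.2000 + 3.2000 + 3.2000 + 0.6000
Sum = 34.500

34.500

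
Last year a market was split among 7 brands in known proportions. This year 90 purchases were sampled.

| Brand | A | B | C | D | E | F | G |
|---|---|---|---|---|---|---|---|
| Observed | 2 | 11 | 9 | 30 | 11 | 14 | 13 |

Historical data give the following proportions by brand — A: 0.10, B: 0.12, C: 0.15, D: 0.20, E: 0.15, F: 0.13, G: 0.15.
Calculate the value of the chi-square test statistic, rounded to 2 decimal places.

15.88

Expected counts E_i = n·p_i: 90×0.10 = 9, 90×0.12 = 10.8, 90×0.15 = 13.5, 90×0.20 = 18, 90×0.15 = 13.5, 90×0.13 = 11.7, 90×0.15 = 13.5.
A: (2 − 9)²/9 = 49/9 = 5.444
B: (11 − 10.8)²/10.8 = 0.04/10.8 = 0.004
C: (9 − 13.5)²/13.5 = 20.25/13.5 = 1.500
D: (30 − 18)²/18 = 144/18 = 8.000
E: (11 − 13.5)²/13.5 = 6.25/13.5 = 0.463
F: (14 − 11.7)²/11.7 = 5.29/11.7 = 0.452
G: (13 − 13.5)²/13.5 = 0.25/13.5 = 0.019
Sum = 15.88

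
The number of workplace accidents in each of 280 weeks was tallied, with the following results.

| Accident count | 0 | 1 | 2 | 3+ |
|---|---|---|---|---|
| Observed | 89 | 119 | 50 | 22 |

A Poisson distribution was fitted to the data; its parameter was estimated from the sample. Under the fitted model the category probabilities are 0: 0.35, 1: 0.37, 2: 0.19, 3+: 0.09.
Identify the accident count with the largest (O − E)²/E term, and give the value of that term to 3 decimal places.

1, 2.289

Expected counts E_i = n·p_i: 280×0.35 = 98, 280×0.37 = 103.6, 280×0.19 = 53.2, 280×0.09 = 25.2.
cat         O        E   (O−E)²/E
0          89       98     0.8265
1         119    103.6     2.2892
2          50     53.2     0.1925
3+         22     25.2     0.4063
The largest term is for 1: 2.289.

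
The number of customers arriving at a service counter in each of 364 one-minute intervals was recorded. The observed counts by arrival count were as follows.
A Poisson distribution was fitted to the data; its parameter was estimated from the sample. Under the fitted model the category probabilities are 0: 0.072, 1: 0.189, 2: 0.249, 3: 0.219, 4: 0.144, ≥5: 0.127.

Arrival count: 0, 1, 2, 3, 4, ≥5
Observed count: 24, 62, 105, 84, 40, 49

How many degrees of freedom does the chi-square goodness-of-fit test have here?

4

There are k = 6 categories and 1 parameter estimated from the data, so df = 6 − 1 − 1 = 4.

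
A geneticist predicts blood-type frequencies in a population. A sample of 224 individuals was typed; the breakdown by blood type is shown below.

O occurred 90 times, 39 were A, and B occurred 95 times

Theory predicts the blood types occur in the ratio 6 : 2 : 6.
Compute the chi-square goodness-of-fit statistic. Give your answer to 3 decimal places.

Ratio total = 14. Expected counts: 224×6/14 = 96, 224×2/14 = 32, 224×6/14 = 96.
χ² = (90−96)²/96 + (39−32)²/32 + (95−96)²/96
   = 0.3750 + 1.5313 + 0.0104
Sum = 1.917

1.917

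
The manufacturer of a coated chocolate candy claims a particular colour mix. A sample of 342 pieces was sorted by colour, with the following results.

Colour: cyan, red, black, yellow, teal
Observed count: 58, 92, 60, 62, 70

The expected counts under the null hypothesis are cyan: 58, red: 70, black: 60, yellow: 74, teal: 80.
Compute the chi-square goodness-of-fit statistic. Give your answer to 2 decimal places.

cyan: (58 − 58)²/58 = 0/58 = 0.000
red: (92 − 70)²/70 = 484/70 = 6.914
black: (60 − 60)²/60 = 0/60 = 0.000
yellow: (62 − 74)²/74 = 144/74 = 1.946
teal: (70 − 80)²/80 = 100/80 = 1.250
Sum = 10.11

10.11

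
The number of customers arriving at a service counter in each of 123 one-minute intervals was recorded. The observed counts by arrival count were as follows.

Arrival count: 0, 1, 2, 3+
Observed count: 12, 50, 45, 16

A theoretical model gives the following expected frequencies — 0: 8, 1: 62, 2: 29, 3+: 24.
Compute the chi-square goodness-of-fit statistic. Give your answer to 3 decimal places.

15.817

χ² = (12−8)²/8 + (50−62)²/62 + (45−29)²/29 + (16−24)²/24
   = 2.0000 + 2.3226 + 8.8276 + 2.6667
Sum = 15.817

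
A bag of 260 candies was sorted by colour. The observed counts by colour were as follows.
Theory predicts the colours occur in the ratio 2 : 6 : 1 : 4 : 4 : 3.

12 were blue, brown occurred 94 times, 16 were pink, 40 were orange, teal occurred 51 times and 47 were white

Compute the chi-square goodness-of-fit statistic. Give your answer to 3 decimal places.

Ratio total = 20. Expected counts: 260×2/20 = 26, 260×6/20 = 78, 260×1/20 = 13, 260×4/20 = 52, 260×4/20 = 52, 260×3/20 = 39.
χ² = (12−26)²/26 + (94−78)²/78 + (16−13)²/13 + (40−52)²/52 + (51−52)²/52 + (47−39)²/39
   = 7.5385 + 3.2821 + 0.6923 + 2.7692 + 0.0192 + 1.6410
Sum = 15.942

15.942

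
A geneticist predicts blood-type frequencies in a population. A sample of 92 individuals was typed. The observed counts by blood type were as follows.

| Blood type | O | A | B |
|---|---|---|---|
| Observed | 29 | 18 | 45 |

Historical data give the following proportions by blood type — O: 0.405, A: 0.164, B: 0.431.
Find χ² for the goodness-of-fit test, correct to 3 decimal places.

3.114

Expected counts E_i = n·p_i: 92×0.405 = 37.26, 92×0.164 = 15.088, 92×0.431 = 39.652.
χ² = (29−37.26)²/37.26 + (18−15.088)²/15.088 + (45−39.652)²/39.652
   = 1.8311 + 0.5620 + 0.7213
Sum = 3.114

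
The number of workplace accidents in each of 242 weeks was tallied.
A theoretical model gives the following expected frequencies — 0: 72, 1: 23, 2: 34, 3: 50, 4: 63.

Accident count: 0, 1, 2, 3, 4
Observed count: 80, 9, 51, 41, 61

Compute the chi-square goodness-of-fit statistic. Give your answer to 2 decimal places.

19.59

χ² = (80−72)²/72 + (9−23)²/23 + (51−34)²/34 + (41−50)²/50 + (61−63)²/63
   = 0.889 + 8.522 + 8.500 + 1.620 + 0.063
Sum = 19.59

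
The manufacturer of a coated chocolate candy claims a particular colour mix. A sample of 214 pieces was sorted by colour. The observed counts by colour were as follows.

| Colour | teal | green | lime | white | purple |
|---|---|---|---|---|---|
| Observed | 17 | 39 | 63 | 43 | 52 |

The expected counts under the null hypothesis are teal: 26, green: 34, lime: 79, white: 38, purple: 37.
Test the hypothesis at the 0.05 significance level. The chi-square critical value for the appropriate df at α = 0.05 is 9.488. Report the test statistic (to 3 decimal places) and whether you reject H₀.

13.830; reject

cat         O        E   (O−E)²/E
teal       17       26     3.1154
green      39       34     0.7353
lime       63       79     3.2405
white      43       38     0.6579
purple     52       37     6.0811
Sum = 13.830
df = 4. Since 13.830 > 9.488, we reject H₀.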